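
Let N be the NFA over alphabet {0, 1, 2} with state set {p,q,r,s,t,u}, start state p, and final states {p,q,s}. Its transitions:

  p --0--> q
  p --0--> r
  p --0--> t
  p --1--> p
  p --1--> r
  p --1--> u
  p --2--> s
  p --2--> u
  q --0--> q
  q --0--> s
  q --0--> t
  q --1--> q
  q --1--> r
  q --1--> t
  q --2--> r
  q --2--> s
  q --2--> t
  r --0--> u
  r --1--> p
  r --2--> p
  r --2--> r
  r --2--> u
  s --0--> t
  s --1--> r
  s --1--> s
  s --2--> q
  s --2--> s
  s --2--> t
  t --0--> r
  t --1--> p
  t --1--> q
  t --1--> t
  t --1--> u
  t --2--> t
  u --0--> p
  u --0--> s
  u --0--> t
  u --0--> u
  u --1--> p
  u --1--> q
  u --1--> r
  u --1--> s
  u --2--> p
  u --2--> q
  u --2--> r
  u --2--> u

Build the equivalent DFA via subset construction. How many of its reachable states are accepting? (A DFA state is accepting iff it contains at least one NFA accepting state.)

11

Start state of the DFA: {p}.
{p} --0--> {q,r,t}  [new]
{p} --1--> {p,r,u}  [new]
{p} --2--> {s,u}  [new]
{q,r,t} --0--> {q,r,s,t,u}  [new]
{q,r,t} --1--> {p,q,r,t,u}  [new]
{q,r,t} --2--> {p,r,s,t,u}  [new]
{p,r,u} --0--> {p,q,r,s,t,u}  [new]
{p,r,u} --1--> {p,q,r,s,u}  [new]
{p,r,u} --2--> {p,q,r,s,u}  [seen]
{s,u} --0--> {p,s,t,u}  [new]
{s,u} --1--> {p,q,r,s}  [new]
{s,u} --2--> {p,q,r,s,t,u}  [seen]
{q,r,s,t,u} --0--> {p,q,r,s,t,u}  [seen]
{q,r,s,t,u} --1--> {p,q,r,s,t,u}  [seen]
{q,r,s,t,u} --2--> {p,q,r,s,t,u}  [seen]
{p,q,r,t,u} --0--> {p,q,r,s,t,u}  [seen]
{p,q,r,t,u} --1--> {p,q,r,s,t,u}  [seen]
{p,q,r,t,u} --2--> {p,q,r,s,t,u}  [seen]
{p,r,s,t,u} --0--> {p,q,r,s,t,u}  [seen]
{p,r,s,t,u} --1--> {p,q,r,s,t,u}  [seen]
{p,r,s,t,u} --2--> {p,q,r,s,t,u}  [seen]
{p,q,r,s,t,u} --0--> {p,q,r,s,t,u}  [seen]
{p,q,r,s,t,u} --1--> {p,q,r,s,t,u}  [seen]
{p,q,r,s,t,u} --2--> {p,q,r,s,t,u}  [seen]
{p,q,r,s,u} --0--> {p,q,r,s,t,u}  [seen]
{p,q,r,s,u} --1--> {p,q,r,s,t,u}  [seen]
{p,q,r,s,u} --2--> {p,q,r,s,t,u}  [seen]
{p,s,t,u} --0--> {p,q,r,s,t,u}  [seen]
{p,s,t,u} --1--> {p,q,r,s,t,u}  [seen]
{p,s,t,u} --2--> {p,q,r,s,t,u}  [seen]
{p,q,r,s} --0--> {q,r,s,t,u}  [seen]
{p,q,r,s} --1--> {p,q,r,s,t,u}  [seen]
{p,q,r,s} --2--> {p,q,r,s,t,u}  [seen]
Reachable DFA states: {p}, {q,r,t}, {p,r,u}, {s,u}, {q,r,s,t,u}, {p,q,r,t,u}, {p,r,s,t,u}, {p,q,r,s,t,u}, {p,q,r,s,u}, {p,s,t,u}, {p,q,r,s}.
Accepting DFA states (contain an NFA accepting state): {p}, {q,r,t}, {p,r,u}, {s,u}, {q,r,s,t,u}, {p,q,r,t,u}, {p,r,s,t,u}, {p,q,r,s,t,u}, {p,q,r,s,u}, {p,s,t,u}, {p,q,r,s}.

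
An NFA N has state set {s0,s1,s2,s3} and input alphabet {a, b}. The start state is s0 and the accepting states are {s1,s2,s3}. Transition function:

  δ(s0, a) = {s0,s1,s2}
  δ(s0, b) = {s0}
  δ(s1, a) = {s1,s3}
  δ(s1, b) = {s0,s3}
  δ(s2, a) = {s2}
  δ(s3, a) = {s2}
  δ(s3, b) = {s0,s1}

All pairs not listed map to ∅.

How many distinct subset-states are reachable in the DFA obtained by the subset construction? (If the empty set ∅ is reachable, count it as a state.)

6

Start state of the DFA: {s0}.
{s0} --a--> {s0,s1,s2}  [new]
{s0} --b--> {s0}  [seen]
{s0,s1,s2} --a--> {s0,s1,s2,s3}  [new]
{s0,s1,s2} --b--> {s0,s3}  [new]
{s0,s1,s2,s3} --a--> {s0,s1,s2,s3}  [seen]
{s0,s1,s2,s3} --b--> {s0,s1,s3}  [new]
{s0,s3} --a--> {s0,s1,s2}  [seen]
{s0,s3} --b--> {s0,s1}  [new]
{s0,s1,s3} --a--> {s0,s1,s2,s3}  [seen]
{s0,s1,s3} --b--> {s0,s1,s3}  [seen]
{s0,s1} --a--> {s0,s1,s2,s3}  [seen]
{s0,s1} --b--> {s0,s3}  [seen]
Reachable DFA states: {s0}, {s0,s1,s2}, {s0,s1,s2,s3}, {s0,s3}, {s0,s1,s3}, {s0,s1}.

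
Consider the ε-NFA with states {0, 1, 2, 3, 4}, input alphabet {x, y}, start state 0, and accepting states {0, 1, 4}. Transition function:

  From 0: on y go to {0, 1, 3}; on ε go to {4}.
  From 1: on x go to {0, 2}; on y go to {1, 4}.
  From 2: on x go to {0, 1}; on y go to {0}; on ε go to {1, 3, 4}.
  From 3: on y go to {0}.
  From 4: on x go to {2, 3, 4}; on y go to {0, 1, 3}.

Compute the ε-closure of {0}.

{0, 4}

Begin with {0}.
0 →ε {4}; add 4.
ε-closure = {0, 4}.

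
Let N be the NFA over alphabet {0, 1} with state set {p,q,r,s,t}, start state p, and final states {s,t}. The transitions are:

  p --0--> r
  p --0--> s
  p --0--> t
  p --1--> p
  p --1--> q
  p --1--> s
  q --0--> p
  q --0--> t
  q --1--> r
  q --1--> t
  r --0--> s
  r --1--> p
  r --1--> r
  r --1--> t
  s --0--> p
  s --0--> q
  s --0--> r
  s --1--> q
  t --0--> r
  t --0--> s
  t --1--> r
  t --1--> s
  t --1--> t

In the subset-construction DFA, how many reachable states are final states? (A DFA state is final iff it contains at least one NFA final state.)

Start state of the DFA: {p}.
{p} --0--> {r,s,t}  [new]
{p} --1--> {p,q,s}  [new]
{r,s,t} --0--> {p,q,r,s}  [new]
{r,s,t} --1--> {p,q,r,s,t}  [new]
{p,q,s} --0--> {p,q,r,s,t}  [seen]
{p,q,s} --1--> {p,q,r,s,t}  [seen]
{p,q,r,s} --0--> {p,q,r,s,t}  [seen]
{p,q,r,s} --1--> {p,q,r,s,t}  [seen]
{p,q,r,s,t} --0--> {p,q,r,s,t}  [seen]
{p,q,r,s,t} --1--> {p,q,r,s,t}  [seen]
Reachable DFA states: {p}, {r,s,t}, {p,q,s}, {p,q,r,s}, {p,q,r,s,t}.
Accepting DFA states (contain an NFA accepting state): {r,s,t}, {p,q,s}, {p,q,r,s}, {p,q,r,s,t}.

4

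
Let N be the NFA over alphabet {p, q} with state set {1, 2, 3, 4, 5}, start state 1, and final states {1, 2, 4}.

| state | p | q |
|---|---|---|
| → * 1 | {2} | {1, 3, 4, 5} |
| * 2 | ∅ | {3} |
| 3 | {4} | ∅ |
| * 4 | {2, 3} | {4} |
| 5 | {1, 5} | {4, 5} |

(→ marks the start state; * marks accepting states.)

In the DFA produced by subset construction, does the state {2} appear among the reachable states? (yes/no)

yes

Start state of the DFA: {1}.
{1} --p--> {2}  [new]
{1} --q--> {1, 3, 4, 5}  [new]
{2} --p--> ∅  [new]
{2} --q--> {3}  [new]
{1, 3, 4, 5} --p--> {1, 2, 3, 4, 5}  [new]
{1, 3, 4, 5} --q--> {1, 3, 4, 5}  [seen]
∅ --p--> ∅  [seen]
∅ --q--> ∅  [seen]
{3} --p--> {4}  [new]
{3} --q--> ∅  [seen]
{1, 2, 3, 4, 5} --p--> {1, 2, 3, 4, 5}  [seen]
{1, 2, 3, 4, 5} --q--> {1, 3, 4, 5}  [seen]
{4} --p--> {2, 3}  [new]
{4} --q--> {4}  [seen]
{2, 3} --p--> {4}  [seen]
{2, 3} --q--> {3}  [seen]
Reachable DFA states: {1}, {2}, {1, 3, 4, 5}, ∅, {3}, {1, 2, 3, 4, 5}, {4}, {2, 3}.
{2} is among them.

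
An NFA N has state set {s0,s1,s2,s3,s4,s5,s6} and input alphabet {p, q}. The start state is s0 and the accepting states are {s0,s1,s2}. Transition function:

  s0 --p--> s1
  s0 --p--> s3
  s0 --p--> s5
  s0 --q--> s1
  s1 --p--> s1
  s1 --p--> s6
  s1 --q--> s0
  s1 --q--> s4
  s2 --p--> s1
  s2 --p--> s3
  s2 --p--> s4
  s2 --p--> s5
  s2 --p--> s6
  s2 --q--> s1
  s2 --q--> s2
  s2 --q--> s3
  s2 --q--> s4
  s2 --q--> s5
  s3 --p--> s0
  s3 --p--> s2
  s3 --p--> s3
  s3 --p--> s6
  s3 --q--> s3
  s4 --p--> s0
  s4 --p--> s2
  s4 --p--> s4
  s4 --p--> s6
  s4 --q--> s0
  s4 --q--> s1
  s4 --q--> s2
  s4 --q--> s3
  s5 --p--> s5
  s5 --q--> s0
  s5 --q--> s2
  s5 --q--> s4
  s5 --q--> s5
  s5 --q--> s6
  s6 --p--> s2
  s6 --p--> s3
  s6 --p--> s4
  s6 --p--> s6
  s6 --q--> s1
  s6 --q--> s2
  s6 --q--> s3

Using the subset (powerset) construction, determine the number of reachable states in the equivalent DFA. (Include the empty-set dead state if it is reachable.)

Start state of the DFA: {s0}.
{s0} --p--> {s1,s3,s5}  [new]
{s0} --q--> {s1}  [new]
{s1,s3,s5} --p--> {s0,s1,s2,s3,s5,s6}  [new]
{s1,s3,s5} --q--> {s0,s2,s3,s4,s5,s6}  [new]
{s1} --p--> {s1,s6}  [new]
{s1} --q--> {s0,s4}  [new]
{s0,s1,s2,s3,s5,s6} --p--> {s0,s1,s2,s3,s4,s5,s6}  [new]
{s0,s1,s2,s3,s5,s6} --q--> {s0,s1,s2,s3,s4,s5,s6}  [seen]
{s0,s2,s3,s4,s5,s6} --p--> {s0,s1,s2,s3,s4,s5,s6}  [seen]
{s0,s2,s3,s4,s5,s6} --q--> {s0,s1,s2,s3,s4,s5,s6}  [seen]
{s1,s6} --p--> {s1,s2,s3,s4,s6}  [new]
{s1,s6} --q--> {s0,s1,s2,s3,s4}  [new]
{s0,s4} --p--> {s0,s1,s2,s3,s4,s5,s6}  [seen]
{s0,s4} --q--> {s0,s1,s2,s3}  [new]
{s0,s1,s2,s3,s4,s5,s6} --p--> {s0,s1,s2,s3,s4,s5,s6}  [seen]
{s0,s1,s2,s3,s4,s5,s6} --q--> {s0,s1,s2,s3,s4,s5,s6}  [seen]
{s1,s2,s3,s4,s6} --p--> {s0,s1,s2,s3,s4,s5,s6}  [seen]
{s1,s2,s3,s4,s6} --q--> {s0,s1,s2,s3,s4,s5}  [new]
{s0,s1,s2,s3,s4} --p--> {s0,s1,s2,s3,s4,s5,s6}  [seen]
{s0,s1,s2,s3,s4} --q--> {s0,s1,s2,s3,s4,s5}  [seen]
{s0,s1,s2,s3} --p--> {s0,s1,s2,s3,s4,s5,s6}  [seen]
{s0,s1,s2,s3} --q--> {s0,s1,s2,s3,s4,s5}  [seen]
{s0,s1,s2,s3,s4,s5} --p--> {s0,s1,s2,s3,s4,s5,s6}  [seen]
{s0,s1,s2,s3,s4,s5} --q--> {s0,s1,s2,s3,s4,s5,s6}  [seen]
Reachable DFA states: {s0}, {s1,s3,s5}, {s1}, {s0,s1,s2,s3,s5,s6}, {s0,s2,s3,s4,s5,s6}, {s1,s6}, {s0,s4}, {s0,s1,s2,s3,s4,s5,s6}, {s1,s2,s3,s4,s6}, {s0,s1,s2,s3,s4}, {s0,s1,s2,s3}, {s0,s1,s2,s3,s4,s5}.

12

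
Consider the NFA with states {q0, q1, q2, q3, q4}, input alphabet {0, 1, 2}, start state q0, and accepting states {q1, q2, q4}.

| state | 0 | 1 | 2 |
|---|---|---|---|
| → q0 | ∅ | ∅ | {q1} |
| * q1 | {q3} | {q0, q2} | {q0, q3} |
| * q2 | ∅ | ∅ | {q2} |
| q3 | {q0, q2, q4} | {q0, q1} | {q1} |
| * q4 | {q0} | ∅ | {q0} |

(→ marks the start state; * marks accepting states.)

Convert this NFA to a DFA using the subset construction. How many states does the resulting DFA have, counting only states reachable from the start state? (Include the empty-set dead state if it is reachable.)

Start state of the DFA: {q0}.
{q0} --0--> ∅  [new]
{q0} --1--> ∅  [seen]
{q0} --2--> {q1}  [new]
∅ --0--> ∅  [seen]
∅ --1--> ∅  [seen]
∅ --2--> ∅  [seen]
{q1} --0--> {q3}  [new]
{q1} --1--> {q0, q2}  [new]
{q1} --2--> {q0, q3}  [new]
{q3} --0--> {q0, q2, q4}  [new]
{q3} --1--> {q0, q1}  [new]
{q3} --2--> {q1}  [seen]
{q0, q2} --0--> ∅  [seen]
{q0, q2} --1--> ∅  [seen]
{q0, q2} --2--> {q1, q2}  [new]
{q0, q3} --0--> {q0, q2, q4}  [seen]
{q0, q3} --1--> {q0, q1}  [seen]
{q0, q3} --2--> {q1}  [seen]
{q0, q2, q4} --0--> {q0}  [seen]
{q0, q2, q4} --1--> ∅  [seen]
{q0, q2, q4} --2--> {q0, q1, q2}  [new]
{q0, q1} --0--> {q3}  [seen]
{q0, q1} --1--> {q0, q2}  [seen]
{q0, q1} --2--> {q0, q1, q3}  [new]
{q1, q2} --0--> {q3}  [seen]
{q1, q2} --1--> {q0, q2}  [seen]
{q1, q2} --2--> {q0, q2, q3}  [new]
{q0, q1, q2} --0--> {q3}  [seen]
{q0, q1, q2} --1--> {q0, q2}  [seen]
{q0, q1, q2} --2--> {q0, q1, q2, q3}  [new]
{q0, q1, q3} --0--> {q0, q2, q3, q4}  [new]
{q0, q1, q3} --1--> {q0, q1, q2}  [seen]
{q0, q1, q3} --2--> {q0, q1, q3}  [seen]
{q0, q2, q3} --0--> {q0, q2, q4}  [seen]
{q0, q2, q3} --1--> {q0, q1}  [seen]
{q0, q2, q3} --2--> {q1, q2}  [seen]
{q0, q1, q2, q3} --0--> {q0, q2, q3, q4}  [seen]
{q0, q1, q2, q3} --1--> {q0, q1, q2}  [seen]
{q0, q1, q2, q3} --2--> {q0, q1, q2, q3}  [seen]
{q0, q2, q3, q4} --0--> {q0, q2, q4}  [seen]
{q0, q2, q3, q4} --1--> {q0, q1}  [seen]
{q0, q2, q3, q4} --2--> {q0, q1, q2}  [seen]
Reachable DFA states: {q0}, ∅, {q1}, {q3}, {q0, q2}, {q0, q3}, {q0, q2, q4}, {q0, q1}, {q1, q2}, {q0, q1, q2}, {q0, q1, q3}, {q0, q2, q3}, {q0, q1, q2, q3}, {q0, q2, q3, q4}.

14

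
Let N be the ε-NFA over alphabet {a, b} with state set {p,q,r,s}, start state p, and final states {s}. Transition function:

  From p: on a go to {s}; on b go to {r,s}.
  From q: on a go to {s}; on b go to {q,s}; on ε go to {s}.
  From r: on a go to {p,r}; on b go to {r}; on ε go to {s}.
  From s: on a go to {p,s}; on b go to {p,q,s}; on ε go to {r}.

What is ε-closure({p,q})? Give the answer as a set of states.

{p,q,r,s}

Begin with {p,q}.
q →ε {s}; add s.
s →ε {r}; add r.
ε-closure = {p,q,r,s}.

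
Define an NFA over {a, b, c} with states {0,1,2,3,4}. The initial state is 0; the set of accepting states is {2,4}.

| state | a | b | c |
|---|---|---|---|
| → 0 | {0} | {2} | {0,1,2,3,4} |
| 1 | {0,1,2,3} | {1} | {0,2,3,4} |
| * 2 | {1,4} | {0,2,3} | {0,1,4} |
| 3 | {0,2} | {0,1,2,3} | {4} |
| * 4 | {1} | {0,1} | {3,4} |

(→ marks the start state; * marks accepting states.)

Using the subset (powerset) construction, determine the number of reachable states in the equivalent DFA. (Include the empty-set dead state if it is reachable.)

Start state of the DFA: {0}.
{0} --a--> {0}  [seen]
{0} --b--> {2}  [new]
{0} --c--> {0,1,2,3,4}  [new]
{2} --a--> {1,4}  [new]
{2} --b--> {0,2,3}  [new]
{2} --c--> {0,1,4}  [new]
{0,1,2,3,4} --a--> {0,1,2,3,4}  [seen]
{0,1,2,3,4} --b--> {0,1,2,3}  [new]
{0,1,2,3,4} --c--> {0,1,2,3,4}  [seen]
{1,4} --a--> {0,1,2,3}  [seen]
{1,4} --b--> {0,1}  [new]
{1,4} --c--> {0,2,3,4}  [new]
{0,2,3} --a--> {0,1,2,4}  [new]
{0,2,3} --b--> {0,1,2,3}  [seen]
{0,2,3} --c--> {0,1,2,3,4}  [seen]
{0,1,4} --a--> {0,1,2,3}  [seen]
{0,1,4} --b--> {0,1,2}  [new]
{0,1,4} --c--> {0,1,2,3,4}  [seen]
{0,1,2,3} --a--> {0,1,2,3,4}  [seen]
{0,1,2,3} --b--> {0,1,2,3}  [seen]
{0,1,2,3} --c--> {0,1,2,3,4}  [seen]
{0,1} --a--> {0,1,2,3}  [seen]
{0,1} --b--> {1,2}  [new]
{0,1} --c--> {0,1,2,3,4}  [seen]
{0,2,3,4} --a--> {0,1,2,4}  [seen]
{0,2,3,4} --b--> {0,1,2,3}  [seen]
{0,2,3,4} --c--> {0,1,2,3,4}  [seen]
{0,1,2,4} --a--> {0,1,2,3,4}  [seen]
{0,1,2,4} --b--> {0,1,2,3}  [seen]
{0,1,2,4} --c--> {0,1,2,3,4}  [seen]
{0,1,2} --a--> {0,1,2,3,4}  [seen]
{0,1,2} --b--> {0,1,2,3}  [seen]
{0,1,2} --c--> {0,1,2,3,4}  [seen]
{1,2} --a--> {0,1,2,3,4}  [seen]
{1,2} --b--> {0,1,2,3}  [seen]
{1,2} --c--> {0,1,2,3,4}  [seen]
Reachable DFA states: {0}, {2}, {0,1,2,3,4}, {1,4}, {0,2,3}, {0,1,4}, {0,1,2,3}, {0,1}, {0,2,3,4}, {0,1,2,4}, {0,1,2}, {1,2}.

12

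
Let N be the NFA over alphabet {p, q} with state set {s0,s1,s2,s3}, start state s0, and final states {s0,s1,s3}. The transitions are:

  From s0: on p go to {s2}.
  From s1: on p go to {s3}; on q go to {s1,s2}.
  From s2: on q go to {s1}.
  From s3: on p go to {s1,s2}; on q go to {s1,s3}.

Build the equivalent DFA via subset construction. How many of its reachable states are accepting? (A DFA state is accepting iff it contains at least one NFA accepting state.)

Start state of the DFA: {s0}.
{s0} --p--> {s2}  [new]
{s0} --q--> ∅  [new]
{s2} --p--> ∅  [seen]
{s2} --q--> {s1}  [new]
∅ --p--> ∅  [seen]
∅ --q--> ∅  [seen]
{s1} --p--> {s3}  [new]
{s1} --q--> {s1,s2}  [new]
{s3} --p--> {s1,s2}  [seen]
{s3} --q--> {s1,s3}  [new]
{s1,s2} --p--> {s3}  [seen]
{s1,s2} --q--> {s1,s2}  [seen]
{s1,s3} --p--> {s1,s2,s3}  [new]
{s1,s3} --q--> {s1,s2,s3}  [seen]
{s1,s2,s3} --p--> {s1,s2,s3}  [seen]
{s1,s2,s3} --q--> {s1,s2,s3}  [seen]
Reachable DFA states: {s0}, {s2}, ∅, {s1}, {s3}, {s1,s2}, {s1,s3}, {s1,s2,s3}.
Accepting DFA states (contain an NFA accepting state): {s0}, {s1}, {s3}, {s1,s2}, {s1,s3}, {s1,s2,s3}.

6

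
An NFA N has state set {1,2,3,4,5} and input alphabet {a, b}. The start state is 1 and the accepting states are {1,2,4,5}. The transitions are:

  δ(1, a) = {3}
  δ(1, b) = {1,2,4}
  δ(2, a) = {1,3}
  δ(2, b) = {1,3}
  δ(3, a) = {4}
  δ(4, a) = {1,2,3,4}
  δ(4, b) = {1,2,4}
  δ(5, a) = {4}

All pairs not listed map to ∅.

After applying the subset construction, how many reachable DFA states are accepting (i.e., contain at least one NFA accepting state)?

Start state of the DFA: {1}.
{1} --a--> {3}  [new]
{1} --b--> {1,2,4}  [new]
{3} --a--> {4}  [new]
{3} --b--> ∅  [new]
{1,2,4} --a--> {1,2,3,4}  [new]
{1,2,4} --b--> {1,2,3,4}  [seen]
{4} --a--> {1,2,3,4}  [seen]
{4} --b--> {1,2,4}  [seen]
∅ --a--> ∅  [seen]
∅ --b--> ∅  [seen]
{1,2,3,4} --a--> {1,2,3,4}  [seen]
{1,2,3,4} --b--> {1,2,3,4}  [seen]
Reachable DFA states: {1}, {3}, {1,2,4}, {4}, ∅, {1,2,3,4}.
Accepting DFA states (contain an NFA accepting state): {1}, {1,2,4}, {4}, {1,2,3,4}.

4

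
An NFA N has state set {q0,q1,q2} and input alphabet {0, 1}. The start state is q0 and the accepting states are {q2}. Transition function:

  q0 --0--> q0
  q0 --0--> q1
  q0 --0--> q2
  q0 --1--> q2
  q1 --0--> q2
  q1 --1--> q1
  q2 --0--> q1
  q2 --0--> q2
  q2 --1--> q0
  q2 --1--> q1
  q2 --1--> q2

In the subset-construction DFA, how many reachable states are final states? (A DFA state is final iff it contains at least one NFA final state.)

3

Start state of the DFA: {q0}.
{q0} --0--> {q0,q1,q2}  [new]
{q0} --1--> {q2}  [new]
{q0,q1,q2} --0--> {q0,q1,q2}  [seen]
{q0,q1,q2} --1--> {q0,q1,q2}  [seen]
{q2} --0--> {q1,q2}  [new]
{q2} --1--> {q0,q1,q2}  [seen]
{q1,q2} --0--> {q1,q2}  [seen]
{q1,q2} --1--> {q0,q1,q2}  [seen]
Reachable DFA states: {q0}, {q0,q1,q2}, {q2}, {q1,q2}.
Accepting DFA states (contain an NFA accepting state): {q0,q1,q2}, {q2}, {q1,q2}.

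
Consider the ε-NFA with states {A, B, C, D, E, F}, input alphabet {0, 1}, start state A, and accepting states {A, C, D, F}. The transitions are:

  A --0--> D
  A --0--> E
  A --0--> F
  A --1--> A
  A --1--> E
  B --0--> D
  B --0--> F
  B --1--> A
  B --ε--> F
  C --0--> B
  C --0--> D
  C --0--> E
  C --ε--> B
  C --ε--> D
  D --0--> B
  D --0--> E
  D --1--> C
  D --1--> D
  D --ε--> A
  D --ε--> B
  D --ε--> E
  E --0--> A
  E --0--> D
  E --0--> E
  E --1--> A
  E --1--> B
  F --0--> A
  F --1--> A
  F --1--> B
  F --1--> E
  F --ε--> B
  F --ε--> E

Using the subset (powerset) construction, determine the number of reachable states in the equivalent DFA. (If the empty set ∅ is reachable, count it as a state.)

Start state of the DFA: {A} (ε-closure of the NFA start).
{A} --0--> {A, B, D, E, F}  [new]
{A} --1--> {A, E}  [new]
{A, B, D, E, F} --0--> {A, B, D, E, F}  [seen]
{A, B, D, E, F} --1--> {A, B, C, D, E, F}  [new]
{A, E} --0--> {A, B, D, E, F}  [seen]
{A, E} --1--> {A, B, E, F}  [new]
{A, B, C, D, E, F} --0--> {A, B, D, E, F}  [seen]
{A, B, C, D, E, F} --1--> {A, B, C, D, E, F}  [seen]
{A, B, E, F} --0--> {A, B, D, E, F}  [seen]
{A, B, E, F} --1--> {A, B, E, F}  [seen]
Reachable DFA states: {A}, {A, B, D, E, F}, {A, E}, {A, B, C, D, E, F}, {A, B, E, F}.

5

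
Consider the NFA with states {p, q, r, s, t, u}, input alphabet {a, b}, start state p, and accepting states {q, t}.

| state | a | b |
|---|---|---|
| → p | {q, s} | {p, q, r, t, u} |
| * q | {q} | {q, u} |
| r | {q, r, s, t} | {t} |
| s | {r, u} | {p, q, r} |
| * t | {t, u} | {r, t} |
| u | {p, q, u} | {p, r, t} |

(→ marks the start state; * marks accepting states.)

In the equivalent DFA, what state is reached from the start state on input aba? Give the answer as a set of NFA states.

Start: {p}.
δ(p,a) = {q, s}.
Union: {q, s}.
After a: {q, s}.
δ(q,b) = {q, u}; δ(s,b) = {p, q, r}.
Union: {p, q, r, u}.
After b: {p, q, r, u}.
δ(p,a) = {q, s}; δ(q,a) = {q}; δ(r,a) = {q, r, s, t}; δ(u,a) = {p, q, u}.
Union: {p, q, r, s, t, u}.
After a: {p, q, r, s, t, u}.

{p, q, r, s, t, u}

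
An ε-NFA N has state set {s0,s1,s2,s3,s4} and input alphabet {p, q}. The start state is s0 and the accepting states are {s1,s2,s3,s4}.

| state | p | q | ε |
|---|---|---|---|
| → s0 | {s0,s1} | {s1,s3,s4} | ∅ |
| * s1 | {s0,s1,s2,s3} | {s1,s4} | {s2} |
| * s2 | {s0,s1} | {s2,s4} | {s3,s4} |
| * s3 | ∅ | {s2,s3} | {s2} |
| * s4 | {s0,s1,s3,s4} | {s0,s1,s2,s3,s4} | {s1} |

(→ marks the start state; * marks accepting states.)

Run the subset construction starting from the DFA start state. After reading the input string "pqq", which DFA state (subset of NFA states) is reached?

{s0,s1,s2,s3,s4}

Start: {s0}.
δ(s0,p) = {s0,s1}.
Union: {s0,s1}.
ε-closure gives {s0,s1,s2,s3,s4}.
After p: {s0,s1,s2,s3,s4}.
δ(s0,q) = {s1,s3,s4}; δ(s1,q) = {s1,s4}; δ(s2,q) = {s2,s4}; δ(s3,q) = {s2,s3}; δ(s4,q) = {s0,s1,s2,s3,s4}.
Union: {s0,s1,s2,s3,s4}.
After q: {s0,s1,s2,s3,s4}.
δ(s0,q) = {s1,s3,s4}; δ(s1,q) = {s1,s4}; δ(s2,q) = {s2,s4}; δ(s3,q) = {s2,s3}; δ(s4,q) = {s0,s1,s2,s3,s4}.
Union: {s0,s1,s2,s3,s4}.
After q: {s0,s1,s2,s3,s4}.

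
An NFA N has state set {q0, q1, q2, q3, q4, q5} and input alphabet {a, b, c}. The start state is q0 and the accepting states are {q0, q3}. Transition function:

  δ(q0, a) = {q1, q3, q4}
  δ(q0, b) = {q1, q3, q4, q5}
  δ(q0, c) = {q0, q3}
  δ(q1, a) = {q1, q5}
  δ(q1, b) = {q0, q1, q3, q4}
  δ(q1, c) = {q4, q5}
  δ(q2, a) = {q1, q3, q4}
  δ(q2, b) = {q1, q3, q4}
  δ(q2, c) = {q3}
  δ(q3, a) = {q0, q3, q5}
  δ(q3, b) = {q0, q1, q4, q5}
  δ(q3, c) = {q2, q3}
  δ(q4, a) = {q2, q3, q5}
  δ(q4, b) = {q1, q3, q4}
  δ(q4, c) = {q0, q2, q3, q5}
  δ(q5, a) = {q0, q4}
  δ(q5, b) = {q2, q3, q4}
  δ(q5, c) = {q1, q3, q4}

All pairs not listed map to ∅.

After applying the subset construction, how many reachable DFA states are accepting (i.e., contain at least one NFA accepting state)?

9

Start state of the DFA: {q0}.
{q0} --a--> {q1, q3, q4}  [new]
{q0} --b--> {q1, q3, q4, q5}  [new]
{q0} --c--> {q0, q3}  [new]
{q1, q3, q4} --a--> {q0, q1, q2, q3, q5}  [new]
{q1, q3, q4} --b--> {q0, q1, q3, q4, q5}  [new]
{q1, q3, q4} --c--> {q0, q2, q3, q4, q5}  [new]
{q1, q3, q4, q5} --a--> {q0, q1, q2, q3, q4, q5}  [new]
{q1, q3, q4, q5} --b--> {q0, q1, q2, q3, q4, q5}  [seen]
{q1, q3, q4, q5} --c--> {q0, q1, q2, q3, q4, q5}  [seen]
{q0, q3} --a--> {q0, q1, q3, q4, q5}  [seen]
{q0, q3} --b--> {q0, q1, q3, q4, q5}  [seen]
{q0, q3} --c--> {q0, q2, q3}  [new]
{q0, q1, q2, q3, q5} --a--> {q0, q1, q3, q4, q5}  [seen]
{q0, q1, q2, q3, q5} --b--> {q0, q1, q2, q3, q4, q5}  [seen]
{q0, q1, q2, q3, q5} --c--> {q0, q1, q2, q3, q4, q5}  [seen]
{q0, q1, q3, q4, q5} --a--> {q0, q1, q2, q3, q4, q5}  [seen]
{q0, q1, q3, q4, q5} --b--> {q0, q1, q2, q3, q4, q5}  [seen]
{q0, q1, q3, q4, q5} --c--> {q0, q1, q2, q3, q4, q5}  [seen]
{q0, q2, q3, q4, q5} --a--> {q0, q1, q2, q3, q4, q5}  [seen]
{q0, q2, q3, q4, q5} --b--> {q0, q1, q2, q3, q4, q5}  [seen]
{q0, q2, q3, q4, q5} --c--> {q0, q1, q2, q3, q4, q5}  [seen]
{q0, q1, q2, q3, q4, q5} --a--> {q0, q1, q2, q3, q4, q5}  [seen]
{q0, q1, q2, q3, q4, q5} --b--> {q0, q1, q2, q3, q4, q5}  [seen]
{q0, q1, q2, q3, q4, q5} --c--> {q0, q1, q2, q3, q4, q5}  [seen]
{q0, q2, q3} --a--> {q0, q1, q3, q4, q5}  [seen]
{q0, q2, q3} --b--> {q0, q1, q3, q4, q5}  [seen]
{q0, q2, q3} --c--> {q0, q2, q3}  [seen]
Reachable DFA states: {q0}, {q1, q3, q4}, {q1, q3, q4, q5}, {q0, q3}, {q0, q1, q2, q3, q5}, {q0, q1, q3, q4, q5}, {q0, q2, q3, q4, q5}, {q0, q1, q2, q3, q4, q5}, {q0, q2, q3}.
Accepting DFA states (contain an NFA accepting state): {q0}, {q1, q3, q4}, {q1, q3, q4, q5}, {q0, q3}, {q0, q1, q2, q3, q5}, {q0, q1, q3, q4, q5}, {q0, q2, q3, q4, q5}, {q0, q1, q2, q3, q4, q5}, {q0, q2, q3}.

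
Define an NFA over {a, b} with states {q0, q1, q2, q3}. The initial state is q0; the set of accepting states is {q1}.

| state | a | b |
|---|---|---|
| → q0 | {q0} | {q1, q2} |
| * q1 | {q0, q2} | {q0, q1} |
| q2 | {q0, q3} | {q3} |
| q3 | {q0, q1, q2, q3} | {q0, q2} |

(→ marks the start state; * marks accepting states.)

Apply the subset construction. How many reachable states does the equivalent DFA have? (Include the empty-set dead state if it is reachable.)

Start state of the DFA: {q0}.
{q0} --a--> {q0}  [seen]
{q0} --b--> {q1, q2}  [new]
{q1, q2} --a--> {q0, q2, q3}  [new]
{q1, q2} --b--> {q0, q1, q3}  [new]
{q0, q2, q3} --a--> {q0, q1, q2, q3}  [new]
{q0, q2, q3} --b--> {q0, q1, q2, q3}  [seen]
{q0, q1, q3} --a--> {q0, q1, q2, q3}  [seen]
{q0, q1, q3} --b--> {q0, q1, q2}  [new]
{q0, q1, q2, q3} --a--> {q0, q1, q2, q3}  [seen]
{q0, q1, q2, q3} --b--> {q0, q1, q2, q3}  [seen]
{q0, q1, q2} --a--> {q0, q2, q3}  [seen]
{q0, q1, q2} --b--> {q0, q1, q2, q3}  [seen]
Reachable DFA states: {q0}, {q1, q2}, {q0, q2, q3}, {q0, q1, q3}, {q0, q1, q2, q3}, {q0, q1, q2}.

6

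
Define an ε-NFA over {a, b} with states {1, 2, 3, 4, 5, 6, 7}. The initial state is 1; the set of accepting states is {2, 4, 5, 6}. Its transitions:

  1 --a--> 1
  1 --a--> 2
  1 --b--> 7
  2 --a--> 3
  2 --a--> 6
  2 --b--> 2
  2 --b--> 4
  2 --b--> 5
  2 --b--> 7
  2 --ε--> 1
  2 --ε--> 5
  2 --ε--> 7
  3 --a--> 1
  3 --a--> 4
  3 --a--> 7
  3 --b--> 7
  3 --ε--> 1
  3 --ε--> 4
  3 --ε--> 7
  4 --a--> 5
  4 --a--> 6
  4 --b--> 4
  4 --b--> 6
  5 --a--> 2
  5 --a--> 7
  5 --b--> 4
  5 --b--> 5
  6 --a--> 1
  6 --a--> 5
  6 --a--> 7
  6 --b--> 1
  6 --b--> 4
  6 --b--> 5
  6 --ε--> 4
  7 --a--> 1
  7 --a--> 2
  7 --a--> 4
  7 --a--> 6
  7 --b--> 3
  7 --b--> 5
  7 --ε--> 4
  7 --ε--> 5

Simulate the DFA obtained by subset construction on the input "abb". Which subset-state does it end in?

Start: {1}.
δ(1,a) = {1, 2}.
Union: {1, 2}.
ε-closure gives {1, 2, 4, 5, 7}.
After a: {1, 2, 4, 5, 7}.
δ(1,b) = {7}; δ(2,b) = {2, 4, 5, 7}; δ(4,b) = {4, 6}; δ(5,b) = {4, 5}; δ(7,b) = {3, 5}.
Union: {2, 3, 4, 5, 6, 7}.
ε-closure gives {1, 2, 3, 4, 5, 6, 7}.
After b: {1, 2, 3, 4, 5, 6, 7}.
δ(1,b) = {7}; δ(2,b) = {2, 4, 5, 7}; δ(3,b) = {7}; δ(4,b) = {4, 6}; δ(5,b) = {4, 5}; δ(6,b) = {1, 4, 5}; δ(7,b) = {3, 5}.
Union: {1, 2, 3, 4, 5, 6, 7}.
After b: {1, 2, 3, 4, 5, 6, 7}.

{1, 2, 3, 4, 5, 6, 7}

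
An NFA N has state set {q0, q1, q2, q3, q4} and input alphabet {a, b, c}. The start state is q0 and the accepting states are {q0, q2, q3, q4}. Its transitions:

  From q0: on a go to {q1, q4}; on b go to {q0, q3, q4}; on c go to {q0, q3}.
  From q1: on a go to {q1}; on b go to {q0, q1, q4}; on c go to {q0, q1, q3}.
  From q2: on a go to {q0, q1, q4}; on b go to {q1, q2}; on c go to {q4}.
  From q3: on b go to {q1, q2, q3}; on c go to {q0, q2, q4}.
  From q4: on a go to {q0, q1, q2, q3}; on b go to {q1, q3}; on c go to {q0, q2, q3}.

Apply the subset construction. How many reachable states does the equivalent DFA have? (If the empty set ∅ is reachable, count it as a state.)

Start state of the DFA: {q0}.
{q0} --a--> {q1, q4}  [new]
{q0} --b--> {q0, q3, q4}  [new]
{q0} --c--> {q0, q3}  [new]
{q1, q4} --a--> {q0, q1, q2, q3}  [new]
{q1, q4} --b--> {q0, q1, q3, q4}  [new]
{q1, q4} --c--> {q0, q1, q2, q3}  [seen]
{q0, q3, q4} --a--> {q0, q1, q2, q3, q4}  [new]
{q0, q3, q4} --b--> {q0, q1, q2, q3, q4}  [seen]
{q0, q3, q4} --c--> {q0, q2, q3, q4}  [new]
{q0, q3} --a--> {q1, q4}  [seen]
{q0, q3} --b--> {q0, q1, q2, q3, q4}  [seen]
{q0, q3} --c--> {q0, q2, q3, q4}  [seen]
{q0, q1, q2, q3} --a--> {q0, q1, q4}  [new]
{q0, q1, q2, q3} --b--> {q0, q1, q2, q3, q4}  [seen]
{q0, q1, q2, q3} --c--> {q0, q1, q2, q3, q4}  [seen]
{q0, q1, q3, q4} --a--> {q0, q1, q2, q3, q4}  [seen]
{q0, q1, q3, q4} --b--> {q0, q1, q2, q3, q4}  [seen]
{q0, q1, q3, q4} --c--> {q0, q1, q2, q3, q4}  [seen]
{q0, q1, q2, q3, q4} --a--> {q0, q1, q2, q3, q4}  [seen]
{q0, q1, q2, q3, q4} --b--> {q0, q1, q2, q3, q4}  [seen]
{q0, q1, q2, q3, q4} --c--> {q0, q1, q2, q3, q4}  [seen]
{q0, q2, q3, q4} --a--> {q0, q1, q2, q3, q4}  [seen]
{q0, q2, q3, q4} --b--> {q0, q1, q2, q3, q4}  [seen]
{q0, q2, q3, q4} --c--> {q0, q2, q3, q4}  [seen]
{q0, q1, q4} --a--> {q0, q1, q2, q3, q4}  [seen]
{q0, q1, q4} --b--> {q0, q1, q3, q4}  [seen]
{q0, q1, q4} --c--> {q0, q1, q2, q3}  [seen]
Reachable DFA states: {q0}, {q1, q4}, {q0, q3, q4}, {q0, q3}, {q0, q1, q2, q3}, {q0, q1, q3, q4}, {q0, q1, q2, q3, q4}, {q0, q2, q3, q4}, {q0, q1, q4}.

9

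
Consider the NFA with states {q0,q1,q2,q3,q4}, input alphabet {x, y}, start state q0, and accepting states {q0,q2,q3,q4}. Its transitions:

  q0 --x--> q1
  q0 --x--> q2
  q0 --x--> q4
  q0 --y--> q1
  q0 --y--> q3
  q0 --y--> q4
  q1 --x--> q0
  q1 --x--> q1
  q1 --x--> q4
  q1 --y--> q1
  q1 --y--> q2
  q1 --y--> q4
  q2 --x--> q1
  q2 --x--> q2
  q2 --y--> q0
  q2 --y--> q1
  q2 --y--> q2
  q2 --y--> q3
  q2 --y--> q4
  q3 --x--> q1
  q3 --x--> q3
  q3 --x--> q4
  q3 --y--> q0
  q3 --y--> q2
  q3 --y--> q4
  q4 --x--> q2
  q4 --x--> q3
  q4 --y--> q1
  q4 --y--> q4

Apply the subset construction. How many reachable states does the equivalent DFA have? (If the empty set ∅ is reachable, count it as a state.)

5

Start state of the DFA: {q0}.
{q0} --x--> {q1,q2,q4}  [new]
{q0} --y--> {q1,q3,q4}  [new]
{q1,q2,q4} --x--> {q0,q1,q2,q3,q4}  [new]
{q1,q2,q4} --y--> {q0,q1,q2,q3,q4}  [seen]
{q1,q3,q4} --x--> {q0,q1,q2,q3,q4}  [seen]
{q1,q3,q4} --y--> {q0,q1,q2,q4}  [new]
{q0,q1,q2,q3,q4} --x--> {q0,q1,q2,q3,q4}  [seen]
{q0,q1,q2,q3,q4} --y--> {q0,q1,q2,q3,q4}  [seen]
{q0,q1,q2,q4} --x--> {q0,q1,q2,q3,q4}  [seen]
{q0,q1,q2,q4} --y--> {q0,q1,q2,q3,q4}  [seen]
Reachable DFA states: {q0}, {q1,q2,q4}, {q1,q3,q4}, {q0,q1,q2,q3,q4}, {q0,q1,q2,q4}.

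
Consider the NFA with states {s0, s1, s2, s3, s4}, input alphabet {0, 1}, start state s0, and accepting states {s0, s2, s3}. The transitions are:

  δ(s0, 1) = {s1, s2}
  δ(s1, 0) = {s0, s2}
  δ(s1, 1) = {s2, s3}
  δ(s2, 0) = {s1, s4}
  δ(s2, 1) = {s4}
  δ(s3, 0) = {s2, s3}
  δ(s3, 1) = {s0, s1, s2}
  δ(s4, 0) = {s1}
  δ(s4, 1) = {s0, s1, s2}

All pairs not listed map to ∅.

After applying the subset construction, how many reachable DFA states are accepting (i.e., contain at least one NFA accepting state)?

6

Start state of the DFA: {s0}.
{s0} --0--> ∅  [new]
{s0} --1--> {s1, s2}  [new]
∅ --0--> ∅  [seen]
∅ --1--> ∅  [seen]
{s1, s2} --0--> {s0, s1, s2, s4}  [new]
{s1, s2} --1--> {s2, s3, s4}  [new]
{s0, s1, s2, s4} --0--> {s0, s1, s2, s4}  [seen]
{s0, s1, s2, s4} --1--> {s0, s1, s2, s3, s4}  [new]
{s2, s3, s4} --0--> {s1, s2, s3, s4}  [new]
{s2, s3, s4} --1--> {s0, s1, s2, s4}  [seen]
{s0, s1, s2, s3, s4} --0--> {s0, s1, s2, s3, s4}  [seen]
{s0, s1, s2, s3, s4} --1--> {s0, s1, s2, s3, s4}  [seen]
{s1, s2, s3, s4} --0--> {s0, s1, s2, s3, s4}  [seen]
{s1, s2, s3, s4} --1--> {s0, s1, s2, s3, s4}  [seen]
Reachable DFA states: {s0}, ∅, {s1, s2}, {s0, s1, s2, s4}, {s2, s3, s4}, {s0, s1, s2, s3, s4}, {s1, s2, s3, s4}.
Accepting DFA states (contain an NFA accepting state): {s0}, {s1, s2}, {s0, s1, s2, s4}, {s2, s3, s4}, {s0, s1, s2, s3, s4}, {s1, s2, s3, s4}.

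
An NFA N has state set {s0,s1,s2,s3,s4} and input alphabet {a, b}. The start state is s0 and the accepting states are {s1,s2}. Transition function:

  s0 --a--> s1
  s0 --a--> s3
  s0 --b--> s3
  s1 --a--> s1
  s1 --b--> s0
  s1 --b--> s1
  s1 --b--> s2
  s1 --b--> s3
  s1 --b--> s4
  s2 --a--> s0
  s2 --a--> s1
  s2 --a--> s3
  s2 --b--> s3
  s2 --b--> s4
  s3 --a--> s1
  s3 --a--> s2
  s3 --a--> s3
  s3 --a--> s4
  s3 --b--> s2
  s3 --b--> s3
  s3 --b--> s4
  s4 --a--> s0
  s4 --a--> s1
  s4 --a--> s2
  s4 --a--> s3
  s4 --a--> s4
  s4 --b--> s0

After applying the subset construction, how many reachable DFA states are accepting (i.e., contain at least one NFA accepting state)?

5

Start state of the DFA: {s0}.
{s0} --a--> {s1,s3}  [new]
{s0} --b--> {s3}  [new]
{s1,s3} --a--> {s1,s2,s3,s4}  [new]
{s1,s3} --b--> {s0,s1,s2,s3,s4}  [new]
{s3} --a--> {s1,s2,s3,s4}  [seen]
{s3} --b--> {s2,s3,s4}  [new]
{s1,s2,s3,s4} --a--> {s0,s1,s2,s3,s4}  [seen]
{s1,s2,s3,s4} --b--> {s0,s1,s2,s3,s4}  [seen]
{s0,s1,s2,s3,s4} --a--> {s0,s1,s2,s3,s4}  [seen]
{s0,s1,s2,s3,s4} --b--> {s0,s1,s2,s3,s4}  [seen]
{s2,s3,s4} --a--> {s0,s1,s2,s3,s4}  [seen]
{s2,s3,s4} --b--> {s0,s2,s3,s4}  [new]
{s0,s2,s3,s4} --a--> {s0,s1,s2,s3,s4}  [seen]
{s0,s2,s3,s4} --b--> {s0,s2,s3,s4}  [seen]
Reachable DFA states: {s0}, {s1,s3}, {s3}, {s1,s2,s3,s4}, {s0,s1,s2,s3,s4}, {s2,s3,s4}, {s0,s2,s3,s4}.
Accepting DFA states (contain an NFA accepting state): {s1,s3}, {s1,s2,s3,s4}, {s0,s1,s2,s3,s4}, {s2,s3,s4}, {s0,s2,s3,s4}.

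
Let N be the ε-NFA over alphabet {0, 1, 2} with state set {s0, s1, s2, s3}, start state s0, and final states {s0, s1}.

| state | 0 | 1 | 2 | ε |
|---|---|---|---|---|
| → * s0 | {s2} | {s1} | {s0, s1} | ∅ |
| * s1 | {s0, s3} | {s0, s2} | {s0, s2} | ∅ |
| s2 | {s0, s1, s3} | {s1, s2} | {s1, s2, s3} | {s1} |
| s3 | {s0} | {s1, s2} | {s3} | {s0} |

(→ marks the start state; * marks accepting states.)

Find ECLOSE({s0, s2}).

{s0, s1, s2}

Begin with {s0, s2}.
s2 →ε {s1}; add s1.
ε-closure = {s0, s1, s2}.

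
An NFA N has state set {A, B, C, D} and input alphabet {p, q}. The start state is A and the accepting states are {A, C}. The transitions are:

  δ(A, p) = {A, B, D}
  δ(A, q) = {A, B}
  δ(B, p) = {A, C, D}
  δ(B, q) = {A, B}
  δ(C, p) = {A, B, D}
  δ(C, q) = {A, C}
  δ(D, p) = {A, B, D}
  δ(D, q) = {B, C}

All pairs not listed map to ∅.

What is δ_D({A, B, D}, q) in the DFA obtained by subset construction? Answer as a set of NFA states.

δ(A,q) = {A, B}; δ(B,q) = {A, B}; δ(D,q) = {B, C}.
Union: {A, B, C}.

{A, B, C}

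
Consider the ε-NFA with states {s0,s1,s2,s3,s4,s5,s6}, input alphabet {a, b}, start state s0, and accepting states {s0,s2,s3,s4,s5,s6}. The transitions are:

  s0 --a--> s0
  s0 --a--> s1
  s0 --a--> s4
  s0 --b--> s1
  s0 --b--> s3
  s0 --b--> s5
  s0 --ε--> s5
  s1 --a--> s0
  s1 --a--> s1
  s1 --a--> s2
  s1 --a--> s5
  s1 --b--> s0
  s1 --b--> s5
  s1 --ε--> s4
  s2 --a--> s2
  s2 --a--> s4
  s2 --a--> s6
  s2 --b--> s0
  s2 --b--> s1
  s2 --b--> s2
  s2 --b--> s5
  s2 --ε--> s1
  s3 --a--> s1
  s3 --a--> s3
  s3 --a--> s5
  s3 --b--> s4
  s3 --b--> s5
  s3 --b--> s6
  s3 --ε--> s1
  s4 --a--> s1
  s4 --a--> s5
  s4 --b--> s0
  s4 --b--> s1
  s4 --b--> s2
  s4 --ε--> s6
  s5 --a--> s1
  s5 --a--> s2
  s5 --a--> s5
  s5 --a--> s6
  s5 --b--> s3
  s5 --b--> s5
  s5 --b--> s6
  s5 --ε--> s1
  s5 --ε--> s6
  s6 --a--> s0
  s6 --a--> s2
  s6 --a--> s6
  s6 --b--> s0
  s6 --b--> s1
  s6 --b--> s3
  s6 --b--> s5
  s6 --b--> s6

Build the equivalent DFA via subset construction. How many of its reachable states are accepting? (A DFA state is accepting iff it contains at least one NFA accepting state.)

Start state of the DFA: {s0,s1,s4,s5,s6} (ε-closure of the NFA start).
{s0,s1,s4,s5,s6} --a--> {s0,s1,s2,s4,s5,s6}  [new]
{s0,s1,s4,s5,s6} --b--> {s0,s1,s2,s3,s4,s5,s6}  [new]
{s0,s1,s2,s4,s5,s6} --a--> {s0,s1,s2,s4,s5,s6}  [seen]
{s0,s1,s2,s4,s5,s6} --b--> {s0,s1,s2,s3,s4,s5,s6}  [seen]
{s0,s1,s2,s3,s4,s5,s6} --a--> {s0,s1,s2,s3,s4,s5,s6}  [seen]
{s0,s1,s2,s3,s4,s5,s6} --b--> {s0,s1,s2,s3,s4,s5,s6}  [seen]
Reachable DFA states: {s0,s1,s4,s5,s6}, {s0,s1,s2,s4,s5,s6}, {s0,s1,s2,s3,s4,s5,s6}.
Accepting DFA states (contain an NFA accepting state): {s0,s1,s4,s5,s6}, {s0,s1,s2,s4,s5,s6}, {s0,s1,s2,s3,s4,s5,s6}.

3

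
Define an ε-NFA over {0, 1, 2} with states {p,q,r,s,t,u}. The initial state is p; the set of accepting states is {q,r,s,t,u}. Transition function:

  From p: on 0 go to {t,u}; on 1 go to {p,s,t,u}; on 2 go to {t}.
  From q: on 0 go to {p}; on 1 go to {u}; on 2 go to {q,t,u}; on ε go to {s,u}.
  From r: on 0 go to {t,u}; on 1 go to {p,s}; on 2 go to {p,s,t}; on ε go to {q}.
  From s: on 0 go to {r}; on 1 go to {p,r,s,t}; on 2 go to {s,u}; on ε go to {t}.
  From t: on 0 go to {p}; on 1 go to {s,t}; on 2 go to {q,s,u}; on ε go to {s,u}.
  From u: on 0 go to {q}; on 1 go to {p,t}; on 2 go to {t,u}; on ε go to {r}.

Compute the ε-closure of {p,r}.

Begin with {p,r}.
r →ε {q}; add q.
q →ε {s,u}; add s, u.
s →ε {t}; add t.
ε-closure = {p,q,r,s,t,u}.

{p,q,r,s,t,u}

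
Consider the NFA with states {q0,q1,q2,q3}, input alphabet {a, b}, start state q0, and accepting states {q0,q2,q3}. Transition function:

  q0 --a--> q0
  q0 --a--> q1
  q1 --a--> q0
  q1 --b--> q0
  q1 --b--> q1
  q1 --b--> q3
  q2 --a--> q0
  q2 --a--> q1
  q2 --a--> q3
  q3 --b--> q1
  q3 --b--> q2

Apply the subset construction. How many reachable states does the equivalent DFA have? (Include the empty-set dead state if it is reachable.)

Start state of the DFA: {q0}.
{q0} --a--> {q0,q1}  [new]
{q0} --b--> ∅  [new]
{q0,q1} --a--> {q0,q1}  [seen]
{q0,q1} --b--> {q0,q1,q3}  [new]
∅ --a--> ∅  [seen]
∅ --b--> ∅  [seen]
{q0,q1,q3} --a--> {q0,q1}  [seen]
{q0,q1,q3} --b--> {q0,q1,q2,q3}  [new]
{q0,q1,q2,q3} --a--> {q0,q1,q3}  [seen]
{q0,q1,q2,q3} --b--> {q0,q1,q2,q3}  [seen]
Reachable DFA states: {q0}, {q0,q1}, ∅, {q0,q1,q3}, {q0,q1,q2,q3}.

5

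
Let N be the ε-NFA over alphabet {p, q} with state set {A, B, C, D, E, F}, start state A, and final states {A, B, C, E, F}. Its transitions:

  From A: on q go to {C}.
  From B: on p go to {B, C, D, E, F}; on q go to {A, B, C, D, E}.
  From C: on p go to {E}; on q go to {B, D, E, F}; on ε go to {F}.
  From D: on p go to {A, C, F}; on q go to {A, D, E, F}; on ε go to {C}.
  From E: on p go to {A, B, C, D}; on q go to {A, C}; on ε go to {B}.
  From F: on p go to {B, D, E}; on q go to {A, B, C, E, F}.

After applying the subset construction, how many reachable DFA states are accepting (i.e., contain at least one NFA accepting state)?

4

Start state of the DFA: {A} (ε-closure of the NFA start).
{A} --p--> ∅  [new]
{A} --q--> {C, F}  [new]
∅ --p--> ∅  [seen]
∅ --q--> ∅  [seen]
{C, F} --p--> {B, C, D, E, F}  [new]
{C, F} --q--> {A, B, C, D, E, F}  [new]
{B, C, D, E, F} --p--> {A, B, C, D, E, F}  [seen]
{B, C, D, E, F} --q--> {A, B, C, D, E, F}  [seen]
{A, B, C, D, E, F} --p--> {A, B, C, D, E, F}  [seen]
{A, B, C, D, E, F} --q--> {A, B, C, D, E, F}  [seen]
Reachable DFA states: {A}, ∅, {C, F}, {B, C, D, E, F}, {A, B, C, D, E, F}.
Accepting DFA states (contain an NFA accepting state): {A}, {C, F}, {B, C, D, E, F}, {A, B, C, D, E, F}.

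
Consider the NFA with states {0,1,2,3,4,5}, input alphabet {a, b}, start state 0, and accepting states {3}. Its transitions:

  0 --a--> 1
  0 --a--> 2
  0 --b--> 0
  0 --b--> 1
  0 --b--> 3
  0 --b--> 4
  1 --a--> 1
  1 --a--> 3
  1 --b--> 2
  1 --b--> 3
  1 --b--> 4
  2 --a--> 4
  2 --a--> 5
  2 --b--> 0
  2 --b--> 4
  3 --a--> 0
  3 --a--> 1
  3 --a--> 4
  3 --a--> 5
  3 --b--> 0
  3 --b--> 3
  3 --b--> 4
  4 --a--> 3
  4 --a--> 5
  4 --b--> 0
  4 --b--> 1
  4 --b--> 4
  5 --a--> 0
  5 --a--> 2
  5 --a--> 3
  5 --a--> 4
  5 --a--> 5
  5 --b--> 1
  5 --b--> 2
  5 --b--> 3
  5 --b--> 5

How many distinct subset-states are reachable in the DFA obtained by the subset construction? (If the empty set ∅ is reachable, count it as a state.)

Start state of the DFA: {0}.
{0} --a--> {1,2}  [new]
{0} --b--> {0,1,3,4}  [new]
{1,2} --a--> {1,3,4,5}  [new]
{1,2} --b--> {0,2,3,4}  [new]
{0,1,3,4} --a--> {0,1,2,3,4,5}  [new]
{0,1,3,4} --b--> {0,1,2,3,4}  [new]
{1,3,4,5} --a--> {0,1,2,3,4,5}  [seen]
{1,3,4,5} --b--> {0,1,2,3,4,5}  [seen]
{0,2,3,4} --a--> {0,1,2,3,4,5}  [seen]
{0,2,3,4} --b--> {0,1,3,4}  [seen]
{0,1,2,3,4,5} --a--> {0,1,2,3,4,5}  [seen]
{0,1,2,3,4,5} --b--> {0,1,2,3,4,5}  [seen]
{0,1,2,3,4} --a--> {0,1,2,3,4,5}  [seen]
{0,1,2,3,4} --b--> {0,1,2,3,4}  [seen]
Reachable DFA states: {0}, {1,2}, {0,1,3,4}, {1,3,4,5}, {0,2,3,4}, {0,1,2,3,4,5}, {0,1,2,3,4}.

7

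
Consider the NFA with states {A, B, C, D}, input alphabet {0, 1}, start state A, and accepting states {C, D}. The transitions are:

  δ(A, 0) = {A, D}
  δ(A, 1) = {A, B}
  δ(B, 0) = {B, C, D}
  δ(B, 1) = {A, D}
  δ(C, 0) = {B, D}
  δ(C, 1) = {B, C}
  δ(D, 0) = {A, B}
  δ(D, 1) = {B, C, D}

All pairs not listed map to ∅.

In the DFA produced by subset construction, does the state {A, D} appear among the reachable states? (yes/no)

yes

Start state of the DFA: {A}.
{A} --0--> {A, D}  [new]
{A} --1--> {A, B}  [new]
{A, D} --0--> {A, B, D}  [new]
{A, D} --1--> {A, B, C, D}  [new]
{A, B} --0--> {A, B, C, D}  [seen]
{A, B} --1--> {A, B, D}  [seen]
{A, B, D} --0--> {A, B, C, D}  [seen]
{A, B, D} --1--> {A, B, C, D}  [seen]
{A, B, C, D} --0--> {A, B, C, D}  [seen]
{A, B, C, D} --1--> {A, B, C, D}  [seen]
Reachable DFA states: {A}, {A, D}, {A, B}, {A, B, D}, {A, B, C, D}.
{A, D} is among them.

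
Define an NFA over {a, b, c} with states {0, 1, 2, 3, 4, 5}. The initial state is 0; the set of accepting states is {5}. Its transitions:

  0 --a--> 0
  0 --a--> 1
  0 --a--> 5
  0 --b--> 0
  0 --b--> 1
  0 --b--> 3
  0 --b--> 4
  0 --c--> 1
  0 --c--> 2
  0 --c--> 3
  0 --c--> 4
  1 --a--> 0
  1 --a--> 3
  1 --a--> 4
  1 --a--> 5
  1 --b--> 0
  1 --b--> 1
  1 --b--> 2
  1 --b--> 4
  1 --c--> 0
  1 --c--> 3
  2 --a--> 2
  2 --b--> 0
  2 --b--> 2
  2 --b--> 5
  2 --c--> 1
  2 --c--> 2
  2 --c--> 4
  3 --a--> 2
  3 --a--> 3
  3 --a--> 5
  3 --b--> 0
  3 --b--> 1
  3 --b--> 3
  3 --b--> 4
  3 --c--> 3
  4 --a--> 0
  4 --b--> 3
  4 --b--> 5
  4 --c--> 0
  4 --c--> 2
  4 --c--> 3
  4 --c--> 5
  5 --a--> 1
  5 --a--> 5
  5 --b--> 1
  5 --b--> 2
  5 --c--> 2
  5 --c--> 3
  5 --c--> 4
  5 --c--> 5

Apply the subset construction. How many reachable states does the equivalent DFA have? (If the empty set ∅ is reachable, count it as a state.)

9

Start state of the DFA: {0}.
{0} --a--> {0, 1, 5}  [new]
{0} --b--> {0, 1, 3, 4}  [new]
{0} --c--> {1, 2, 3, 4}  [new]
{0, 1, 5} --a--> {0, 1, 3, 4, 5}  [new]
{0, 1, 5} --b--> {0, 1, 2, 3, 4}  [new]
{0, 1, 5} --c--> {0, 1, 2, 3, 4, 5}  [new]
{0, 1, 3, 4} --a--> {0, 1, 2, 3, 4, 5}  [seen]
{0, 1, 3, 4} --b--> {0, 1, 2, 3, 4, 5}  [seen]
{0, 1, 3, 4} --c--> {0, 1, 2, 3, 4, 5}  [seen]
{1, 2, 3, 4} --a--> {0, 2, 3, 4, 5}  [new]
{1, 2, 3, 4} --b--> {0, 1, 2, 3, 4, 5}  [seen]
{1, 2, 3, 4} --c--> {0, 1, 2, 3, 4, 5}  [seen]
{0, 1, 3, 4, 5} --a--> {0, 1, 2, 3, 4, 5}  [seen]
{0, 1, 3, 4, 5} --b--> {0, 1, 2, 3, 4, 5}  [seen]
{0, 1, 3, 4, 5} --c--> {0, 1, 2, 3, 4, 5}  [seen]
{0, 1, 2, 3, 4} --a--> {0, 1, 2, 3, 4, 5}  [seen]
{0, 1, 2, 3, 4} --b--> {0, 1, 2, 3, 4, 5}  [seen]
{0, 1, 2, 3, 4} --c--> {0, 1, 2, 3, 4, 5}  [seen]
{0, 1, 2, 3, 4, 5} --a--> {0, 1, 2, 3, 4, 5}  [seen]
{0, 1, 2, 3, 4, 5} --b--> {0, 1, 2, 3, 4, 5}  [seen]
{0, 1, 2, 3, 4, 5} --c--> {0, 1, 2, 3, 4, 5}  [seen]
{0, 2, 3, 4, 5} --a--> {0, 1, 2, 3, 5}  [new]
{0, 2, 3, 4, 5} --b--> {0, 1, 2, 3, 4, 5}  [seen]
{0, 2, 3, 4, 5} --c--> {0, 1, 2, 3, 4, 5}  [seen]
{0, 1, 2, 3, 5} --a--> {0, 1, 2, 3, 4, 5}  [seen]
{0, 1, 2, 3, 5} --b--> {0, 1, 2, 3, 4, 5}  [seen]
{0, 1, 2, 3, 5} --c--> {0, 1, 2, 3, 4, 5}  [seen]
Reachable DFA states: {0}, {0, 1, 5}, {0, 1, 3, 4}, {1, 2, 3, 4}, {0, 1, 3, 4, 5}, {0, 1, 2, 3, 4}, {0, 1, 2, 3, 4, 5}, {0, 2, 3, 4, 5}, {0, 1, 2, 3, 5}.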